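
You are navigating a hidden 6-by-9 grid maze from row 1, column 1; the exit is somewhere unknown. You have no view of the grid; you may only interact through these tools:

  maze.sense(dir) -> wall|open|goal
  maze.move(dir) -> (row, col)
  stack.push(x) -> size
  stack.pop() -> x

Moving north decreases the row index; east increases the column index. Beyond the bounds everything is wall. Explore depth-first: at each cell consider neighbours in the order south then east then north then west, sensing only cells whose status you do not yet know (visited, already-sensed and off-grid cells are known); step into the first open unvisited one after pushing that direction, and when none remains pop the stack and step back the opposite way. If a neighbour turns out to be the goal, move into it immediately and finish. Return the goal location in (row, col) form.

-- maze.sense(dir: south) : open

-- stack.push(x: south) : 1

-- maze.move(dir: south) : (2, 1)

-- maze.sense(dir: south) : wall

-- maze.sense(dir: east) : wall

-- maze.sense(dir: west) : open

-- stack.push(x: west) : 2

-- maze.move(dir: west) : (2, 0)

-- maze.sense(dir: south) : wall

-- maze.sense(dir: north) : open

-- stack.push(x: north) : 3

-- maze.move(dir: north) : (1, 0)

-- maze.sense(dir: north) : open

-- stack.push(x: north) : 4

-- maze.move(dir: north) : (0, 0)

-- maze.sense(dir: east) : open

-- stack.push(x: east) : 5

-- maze.move(dir: east) : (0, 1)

-- maze.sense(dir: east) : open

-- stack.push(x: east) : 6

-- maze.move(dir: east) : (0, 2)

-- maze.sense(dir: south) : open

-- stack.push(x: south) : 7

-- maze.move(dir: south) : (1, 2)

-- maze.sense(dir: east) : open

-- stack.push(x: east) : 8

-- maze.move(dir: east) : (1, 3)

-- maze.sense(dir: south) : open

-- stack.push(x: south) : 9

-- maze.move(dir: south) : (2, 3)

-- maze.sense(dir: south) : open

-- stack.push(x: south) : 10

-- maze.move(dir: south) : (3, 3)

-- maze.sense(dir: south) : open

-- stack.push(x: south) : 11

-- maze.move(dir: south) : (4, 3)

-- maze.sense(dir: south) : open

-- stack.push(x: south) : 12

-- maze.move(dir: south) : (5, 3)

-- maze.sense(dir: east) : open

-- stack.push(x: east) : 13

-- maze.move(dir: east) : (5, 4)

-- maze.sense(dir: east) : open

-- stack.push(x: east) : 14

-- maze.move(dir: east) : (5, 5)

-- maze.sense(dir: east) : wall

-- maze.sense(dir: north) : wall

-- stack.pop() : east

-- maze.move(dir: west) : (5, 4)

-- maze.sense(dir: north) : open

-- stack.push(x: north) : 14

-- maze.move(dir: north) : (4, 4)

-- maze.sense(dir: north) : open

-- stack.push(x: north) : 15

-- maze.move(dir: north) : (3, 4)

-- maze.sense(dir: east) : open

-- stack.push(x: east) : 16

-- maze.move(dir: east) : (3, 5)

-- maze.sense(dir: east) : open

-- stack.push(x: east) : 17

-- maze.move(dir: east) : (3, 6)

-- maze.sense(dir: south) : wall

-- maze.sense(dir: east) : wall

-- maze.sense(dir: north) : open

-- stack.push(x: north) : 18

-- maze.move(dir: north) : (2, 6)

-- maze.sense(dir: east) : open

-- stack.push(x: east) : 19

-- maze.move(dir: east) : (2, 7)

-- maze.sense(dir: east) : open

-- stack.push(x: east) : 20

-- maze.move(dir: east) : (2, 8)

-- maze.sense(dir: south) : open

-- stack.push(x: south) : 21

-- maze.move(dir: south) : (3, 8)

-- maze.sense(dir: south) : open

-- stack.push(x: south) : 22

-- maze.move(dir: south) : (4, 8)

-- maze.sense(dir: south) : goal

-- maze.move(dir: south) : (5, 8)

Answer: (5, 8)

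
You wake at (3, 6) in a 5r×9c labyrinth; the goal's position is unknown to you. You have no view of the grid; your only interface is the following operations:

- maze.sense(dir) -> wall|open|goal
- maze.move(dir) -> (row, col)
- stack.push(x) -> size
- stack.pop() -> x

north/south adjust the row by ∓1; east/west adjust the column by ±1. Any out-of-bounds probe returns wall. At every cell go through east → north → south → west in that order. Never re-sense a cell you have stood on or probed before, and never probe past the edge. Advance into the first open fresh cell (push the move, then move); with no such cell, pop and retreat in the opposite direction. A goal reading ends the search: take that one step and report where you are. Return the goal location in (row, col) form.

>>> maze.sense dir→east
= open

>>> stack.push x→east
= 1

>>> maze.move dir→east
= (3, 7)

>>> maze.sense dir→east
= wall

>>> maze.sense dir→north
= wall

>>> maze.sense dir→south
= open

>>> stack.push x→south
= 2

>>> maze.move dir→south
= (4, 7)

>>> maze.sense dir→east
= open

>>> stack.push x→east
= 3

>>> maze.move dir→east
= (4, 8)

>>> stack.pop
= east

>>> maze.move dir→west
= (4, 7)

>>> maze.sense dir→west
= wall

>>> stack.pop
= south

>>> maze.move dir→north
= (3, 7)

>>> stack.pop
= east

>>> maze.move dir→west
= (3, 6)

>>> maze.sense dir→north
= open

>>> stack.push x→north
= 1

>>> maze.move dir→north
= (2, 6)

>>> maze.sense dir→north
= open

>>> stack.push x→north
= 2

>>> maze.move dir→north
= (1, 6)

>>> maze.sense dir→east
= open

>>> stack.push x→east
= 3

>>> maze.move dir→east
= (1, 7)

>>> maze.sense dir→east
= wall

>>> maze.sense dir→north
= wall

>>> stack.pop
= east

>>> maze.move dir→west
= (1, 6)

>>> maze.sense dir→north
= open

>>> stack.push x→north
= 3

>>> maze.move dir→north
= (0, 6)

>>> maze.sense dir→west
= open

>>> stack.push x→west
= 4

>>> maze.move dir→west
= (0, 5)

>>> maze.sense dir→south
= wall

>>> maze.sense dir→west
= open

>>> stack.push x→west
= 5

>>> maze.move dir→west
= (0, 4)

>>> maze.sense dir→south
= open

>>> stack.push x→south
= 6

>>> maze.move dir→south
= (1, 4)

>>> maze.sense dir→south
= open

>>> stack.push x→south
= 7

>>> maze.move dir→south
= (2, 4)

>>> maze.sense dir→east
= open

>>> stack.push x→east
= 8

>>> maze.move dir→east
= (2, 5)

>>> maze.sense dir→south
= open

>>> stack.push x→south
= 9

>>> maze.move dir→south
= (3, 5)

>>> maze.sense dir→south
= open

>>> stack.push x→south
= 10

>>> maze.move dir→south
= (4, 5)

>>> maze.sense dir→west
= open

>>> stack.push x→west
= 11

>>> maze.move dir→west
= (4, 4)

>>> maze.sense dir→north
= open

>>> stack.push x→north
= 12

>>> maze.move dir→north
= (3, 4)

>>> maze.sense dir→west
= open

>>> stack.push x→west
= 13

>>> maze.move dir→west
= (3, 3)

>>> maze.sense dir→north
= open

>>> stack.push x→north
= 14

>>> maze.move dir→north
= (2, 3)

>>> maze.sense dir→north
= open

>>> stack.push x→north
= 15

>>> maze.move dir→north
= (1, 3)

>>> maze.sense dir→north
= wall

>>> maze.sense dir→west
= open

>>> stack.push x→west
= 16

>>> maze.move dir→west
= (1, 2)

>>> maze.sense dir→north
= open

>>> stack.push x→north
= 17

>>> maze.move dir→north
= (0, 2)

>>> maze.sense dir→west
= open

>>> stack.push x→west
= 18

>>> maze.move dir→west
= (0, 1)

>>> maze.sense dir→south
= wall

>>> maze.sense dir→west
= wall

>>> stack.pop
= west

>>> maze.move dir→east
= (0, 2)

>>> stack.pop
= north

>>> maze.move dir→south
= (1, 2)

>>> maze.sense dir→south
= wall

>>> stack.pop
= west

>>> maze.move dir→east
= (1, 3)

>>> stack.pop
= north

>>> maze.move dir→south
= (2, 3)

>>> stack.pop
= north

>>> maze.move dir→south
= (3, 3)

>>> maze.sense dir→south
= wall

>>> maze.sense dir→west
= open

>>> stack.push x→west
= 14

>>> maze.move dir→west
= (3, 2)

>>> maze.sense dir→south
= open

>>> stack.push x→south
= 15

>>> maze.move dir→south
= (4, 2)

>>> maze.sense dir→west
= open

>>> stack.push x→west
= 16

>>> maze.move dir→west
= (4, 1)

>>> maze.sense dir→north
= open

>>> stack.push x→north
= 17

>>> maze.move dir→north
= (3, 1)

>>> maze.sense dir→north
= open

>>> stack.push x→north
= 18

>>> maze.move dir→north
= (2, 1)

>>> maze.sense dir→west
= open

>>> stack.push x→west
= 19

>>> maze.move dir→west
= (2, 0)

>>> maze.sense dir→north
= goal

>>> maze.move dir→north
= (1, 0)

Answer: (1, 0)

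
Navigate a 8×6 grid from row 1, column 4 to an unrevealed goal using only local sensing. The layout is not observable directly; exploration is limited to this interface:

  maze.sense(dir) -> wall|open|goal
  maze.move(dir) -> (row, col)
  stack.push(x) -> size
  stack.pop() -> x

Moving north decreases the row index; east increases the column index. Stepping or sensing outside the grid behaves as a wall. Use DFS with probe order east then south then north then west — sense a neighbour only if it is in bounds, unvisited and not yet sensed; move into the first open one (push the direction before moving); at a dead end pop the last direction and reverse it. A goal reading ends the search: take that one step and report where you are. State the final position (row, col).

Next I call sense using dir='east', yielding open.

I run push using x='east', → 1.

Calling move using dir='east', — result: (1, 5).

Now I run sense using dir='south', → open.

Now I run push using x='south', → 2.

I invoke move using dir='south', yielding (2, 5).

Then sense using dir='south', : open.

I use push using x='south', and get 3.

Calling move using dir='south', and get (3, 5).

I run sense using dir='south', giving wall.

Then sense using dir='west', and see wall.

Invoking pop, yielding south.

Next I call move using dir='north', : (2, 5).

Then sense using dir='west', → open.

Next I call push using x='west', — result: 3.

Invoking move using dir='west', and observe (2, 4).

Then sense using dir='west', and observe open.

Calling push using x='west', and get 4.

Now I run move using dir='west', : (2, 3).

I run sense using dir='south', and observe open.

Using push using x='south', — result: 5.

I try move using dir='south', — result: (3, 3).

Invoking sense using dir='south', and see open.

Invoking push using x='south', : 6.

Using move using dir='south', and observe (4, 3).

Then sense using dir='east', yielding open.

I use push using x='east', — result: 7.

Now I run move using dir='east', → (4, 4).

Using sense using dir='south', and observe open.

Now I run push using x='south', and get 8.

Next I call move using dir='south', giving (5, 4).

Next I call sense using dir='east', → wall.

I call sense using dir='south', and observe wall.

I try sense using dir='west', → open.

I use push using x='west', and get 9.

Next I call move using dir='west', and get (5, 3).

Using sense using dir='south', → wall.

I try sense using dir='west', which returns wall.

I try pop, yielding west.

I call move using dir='east', and get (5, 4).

I invoke pop(), → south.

I invoke move using dir='north', : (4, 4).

I call pop(), and get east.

Using move using dir='west', and observe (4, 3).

I call sense using dir='west', : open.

Next I call push using x='west', yielding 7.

Now I run move using dir='west', giving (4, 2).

Then sense using dir='north', — result: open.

Calling push using x='north', which returns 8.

I invoke move using dir='north', and observe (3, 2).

I invoke sense using dir='north', → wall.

I try sense using dir='west', giving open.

I run push using x='west', : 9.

Invoking move using dir='west', and get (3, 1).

Using sense using dir='south', and observe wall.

Then sense using dir='north', giving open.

I use push using x='north', yielding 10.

Calling move using dir='north', : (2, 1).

I run sense using dir='north', and get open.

Invoking push using x='north', — result: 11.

Calling move using dir='north', which returns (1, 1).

Calling sense using dir='east', — result: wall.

Now I run sense using dir='north', — result: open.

Next I call push using x='north', — result: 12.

Next I call move using dir='north', and observe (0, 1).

Calling sense using dir='east', and get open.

I call push using x='east', : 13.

I run move using dir='east', and observe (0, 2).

I invoke sense using dir='east', giving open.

I use push using x='east', giving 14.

I run move using dir='east', which returns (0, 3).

Now I run sense using dir='east', → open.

Using push using x='east', which returns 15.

I try move using dir='east', and see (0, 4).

I run sense using dir='east', → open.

I call push using x='east', → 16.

I use move using dir='east', and see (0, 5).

I invoke pop(), : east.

I call move using dir='west', — result: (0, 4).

I run pop(), which returns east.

Invoking move using dir='west', giving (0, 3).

Using sense using dir='south', : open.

Invoking push using x='south', giving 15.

I try move using dir='south', and see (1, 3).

Then pop(), — result: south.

I try move using dir='north', giving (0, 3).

Then pop(), and see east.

Invoking move using dir='west', which returns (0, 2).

Next I call pop, and observe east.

Next I call move using dir='west', yielding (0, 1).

I use sense using dir='west', and observe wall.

I use pop(), and see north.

Calling move using dir='south', and see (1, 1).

I invoke sense using dir='west', : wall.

I run pop(), : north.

I use move using dir='south', → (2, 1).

I run sense using dir='west', yielding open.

Then push using x='west', → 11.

I run move using dir='west', yielding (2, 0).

I run sense using dir='south', which returns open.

Next I call push using x='south', yielding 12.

Next I call move using dir='south', and observe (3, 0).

Using sense using dir='south', and get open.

I use push using x='south', which returns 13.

Invoking move using dir='south', and see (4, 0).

Using sense using dir='south', yielding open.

Using push using x='south', and see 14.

Next I call move using dir='south', : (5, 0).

I try sense using dir='east', and see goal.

I invoke move using dir='east', and get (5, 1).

Answer: (5, 1)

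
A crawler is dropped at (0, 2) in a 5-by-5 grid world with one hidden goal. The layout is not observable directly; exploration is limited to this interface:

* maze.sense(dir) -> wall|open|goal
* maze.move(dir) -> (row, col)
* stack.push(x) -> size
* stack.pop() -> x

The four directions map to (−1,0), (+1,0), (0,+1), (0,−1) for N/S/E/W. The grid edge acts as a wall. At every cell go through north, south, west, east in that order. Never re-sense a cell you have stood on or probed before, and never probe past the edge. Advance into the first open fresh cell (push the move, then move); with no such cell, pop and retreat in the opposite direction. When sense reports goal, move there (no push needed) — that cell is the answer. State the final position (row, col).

% 1. sense(dir=south) : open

% 2. push(x=south) : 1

% 3. move(dir=south) : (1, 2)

% 4. sense(dir=south) : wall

% 5. sense(dir=west) : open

% 6. push(x=west) : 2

% 7. move(dir=west) : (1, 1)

% 8. sense(dir=north) : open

% 9. push(x=north) : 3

% 10. move(dir=north) : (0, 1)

% 11. sense(dir=west) : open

% 12. push(x=west) : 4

% 13. move(dir=west) : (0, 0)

% 14. sense(dir=south) : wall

% 15. pop() : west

% 16. move(dir=east) : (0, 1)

% 17. pop() : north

% 18. move(dir=south) : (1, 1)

% 19. sense(dir=south) : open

% 20. push(x=south) : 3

% 21. move(dir=south) : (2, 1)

% 22. sense(dir=south) : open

% 23. push(x=south) : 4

% 24. move(dir=south) : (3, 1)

% 25. sense(dir=south) : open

% 26. push(x=south) : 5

% 27. move(dir=south) : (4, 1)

% 28. sense(dir=west) : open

% 29. push(x=west) : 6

% 30. move(dir=west) : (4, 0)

% 31. sense(dir=north) : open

% 32. push(x=north) : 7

% 33. move(dir=north) : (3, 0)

% 34. sense(dir=north) : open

% 35. push(x=north) : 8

% 36. move(dir=north) : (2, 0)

% 37. pop() : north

% 38. move(dir=south) : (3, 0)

% 39. pop() : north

% 40. move(dir=south) : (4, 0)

% 41. pop() : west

% 42. move(dir=east) : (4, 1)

% 43. sense(dir=east) : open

% 44. push(x=east) : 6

% 45. move(dir=east) : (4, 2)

% 46. sense(dir=north) : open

% 47. push(x=north) : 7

% 48. move(dir=north) : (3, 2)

% 49. sense(dir=east) : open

% 50. push(x=east) : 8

% 51. move(dir=east) : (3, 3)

% 52. sense(dir=north) : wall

% 53. sense(dir=south) : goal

% 54. move(dir=south) : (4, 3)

Answer: (4, 3)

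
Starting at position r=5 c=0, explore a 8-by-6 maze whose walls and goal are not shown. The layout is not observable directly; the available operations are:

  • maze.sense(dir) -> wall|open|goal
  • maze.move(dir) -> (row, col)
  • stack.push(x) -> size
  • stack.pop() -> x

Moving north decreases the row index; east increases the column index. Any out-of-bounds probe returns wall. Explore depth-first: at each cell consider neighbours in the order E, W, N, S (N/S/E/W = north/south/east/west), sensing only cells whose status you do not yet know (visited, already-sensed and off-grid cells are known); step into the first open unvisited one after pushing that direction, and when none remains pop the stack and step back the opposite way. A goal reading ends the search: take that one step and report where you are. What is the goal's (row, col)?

# maze.sense(dir: east) ~> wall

# maze.sense(dir: north) ~> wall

# maze.sense(dir: south) ~> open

# stack.push(x: south) ~> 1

# maze.move(dir: south) ~> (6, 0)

# maze.sense(dir: east) ~> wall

# maze.sense(dir: south) ~> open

# stack.push(x: south) ~> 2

# maze.move(dir: south) ~> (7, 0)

# maze.sense(dir: east) ~> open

# stack.push(x: east) ~> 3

# maze.move(dir: east) ~> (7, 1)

# maze.sense(dir: east) ~> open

# stack.push(x: east) ~> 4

# maze.move(dir: east) ~> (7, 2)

# maze.sense(dir: east) ~> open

# stack.push(x: east) ~> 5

# maze.move(dir: east) ~> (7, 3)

# maze.sense(dir: east) ~> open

# stack.push(x: east) ~> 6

# maze.move(dir: east) ~> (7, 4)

# maze.sense(dir: east) ~> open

# stack.push(x: east) ~> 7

# maze.move(dir: east) ~> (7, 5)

# maze.sense(dir: north) ~> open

# stack.push(x: north) ~> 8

# maze.move(dir: north) ~> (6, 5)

# maze.sense(dir: west) ~> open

# stack.push(x: west) ~> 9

# maze.move(dir: west) ~> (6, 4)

# maze.sense(dir: west) ~> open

# stack.push(x: west) ~> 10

# maze.move(dir: west) ~> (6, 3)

# maze.sense(dir: west) ~> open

# stack.push(x: west) ~> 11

# maze.move(dir: west) ~> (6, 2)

# maze.sense(dir: north) ~> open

# stack.push(x: north) ~> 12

# maze.move(dir: north) ~> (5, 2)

# maze.sense(dir: east) ~> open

# stack.push(x: east) ~> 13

# maze.move(dir: east) ~> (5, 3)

# maze.sense(dir: east) ~> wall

# maze.sense(dir: north) ~> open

# stack.push(x: north) ~> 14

# maze.move(dir: north) ~> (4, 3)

# maze.sense(dir: east) ~> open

# stack.push(x: east) ~> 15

# maze.move(dir: east) ~> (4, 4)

# maze.sense(dir: east) ~> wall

# maze.sense(dir: north) ~> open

# stack.push(x: north) ~> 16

# maze.move(dir: north) ~> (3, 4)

# maze.sense(dir: east) ~> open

# stack.push(x: east) ~> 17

# maze.move(dir: east) ~> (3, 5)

# maze.sense(dir: north) ~> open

# stack.push(x: north) ~> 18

# maze.move(dir: north) ~> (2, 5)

# maze.sense(dir: west) ~> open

# stack.push(x: west) ~> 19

# maze.move(dir: west) ~> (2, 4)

# maze.sense(dir: west) ~> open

# stack.push(x: west) ~> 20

# maze.move(dir: west) ~> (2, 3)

# maze.sense(dir: west) ~> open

# stack.push(x: west) ~> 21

# maze.move(dir: west) ~> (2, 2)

# maze.sense(dir: west) ~> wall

# maze.sense(dir: north) ~> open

# stack.push(x: north) ~> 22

# maze.move(dir: north) ~> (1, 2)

# maze.sense(dir: east) ~> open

# stack.push(x: east) ~> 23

# maze.move(dir: east) ~> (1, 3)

# maze.sense(dir: east) ~> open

# stack.push(x: east) ~> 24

# maze.move(dir: east) ~> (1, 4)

# maze.sense(dir: east) ~> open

# stack.push(x: east) ~> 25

# maze.move(dir: east) ~> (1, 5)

# maze.sense(dir: north) ~> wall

# stack.pop() ~> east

# maze.move(dir: west) ~> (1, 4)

# maze.sense(dir: north) ~> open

# stack.push(x: north) ~> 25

# maze.move(dir: north) ~> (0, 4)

# maze.sense(dir: west) ~> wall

# stack.pop() ~> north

# maze.move(dir: south) ~> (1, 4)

# stack.pop() ~> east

# maze.move(dir: west) ~> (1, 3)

# stack.pop() ~> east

# maze.move(dir: west) ~> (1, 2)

# maze.sense(dir: west) ~> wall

# maze.sense(dir: north) ~> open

# stack.push(x: north) ~> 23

# maze.move(dir: north) ~> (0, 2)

# maze.sense(dir: west) ~> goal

# maze.move(dir: west) ~> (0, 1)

Answer: (0, 1)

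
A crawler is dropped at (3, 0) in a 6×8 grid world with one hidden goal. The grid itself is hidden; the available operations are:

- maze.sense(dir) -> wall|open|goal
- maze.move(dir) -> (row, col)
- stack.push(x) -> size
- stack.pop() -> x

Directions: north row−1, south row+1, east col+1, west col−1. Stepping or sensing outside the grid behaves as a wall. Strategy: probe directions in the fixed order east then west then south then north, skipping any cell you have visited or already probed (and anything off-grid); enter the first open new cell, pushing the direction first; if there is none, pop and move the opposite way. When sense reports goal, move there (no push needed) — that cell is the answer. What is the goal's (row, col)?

% sense dir→east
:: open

% push x→east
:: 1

% move dir→east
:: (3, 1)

% sense dir→east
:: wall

% sense dir→south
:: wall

% sense dir→north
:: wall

% pop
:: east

% move dir→west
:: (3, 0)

% sense dir→south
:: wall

% sense dir→north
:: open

% push x→north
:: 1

% move dir→north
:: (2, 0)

% sense dir→north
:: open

% push x→north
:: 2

% move dir→north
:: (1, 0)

% sense dir→east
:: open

% push x→east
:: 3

% move dir→east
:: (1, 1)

% sense dir→east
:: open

% push x→east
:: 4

% move dir→east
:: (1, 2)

% sense dir→east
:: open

% push x→east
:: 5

% move dir→east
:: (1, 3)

% sense dir→east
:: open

% push x→east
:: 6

% move dir→east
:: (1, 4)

% sense dir→east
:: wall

% sense dir→south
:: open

% push x→south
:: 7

% move dir→south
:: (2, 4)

% sense dir→east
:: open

% push x→east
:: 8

% move dir→east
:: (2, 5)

% sense dir→east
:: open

% push x→east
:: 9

% move dir→east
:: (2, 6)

% sense dir→east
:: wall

% sense dir→south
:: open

% push x→south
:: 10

% move dir→south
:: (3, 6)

% sense dir→east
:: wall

% sense dir→west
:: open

% push x→west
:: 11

% move dir→west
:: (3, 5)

% sense dir→west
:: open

% push x→west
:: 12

% move dir→west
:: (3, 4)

% sense dir→west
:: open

% push x→west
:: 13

% move dir→west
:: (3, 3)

% sense dir→south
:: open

% push x→south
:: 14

% move dir→south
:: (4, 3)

% sense dir→east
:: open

% push x→east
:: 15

% move dir→east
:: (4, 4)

% sense dir→east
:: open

% push x→east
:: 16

% move dir→east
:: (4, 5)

% sense dir→east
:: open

% push x→east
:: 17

% move dir→east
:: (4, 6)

% sense dir→east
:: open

% push x→east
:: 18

% move dir→east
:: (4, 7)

% sense dir→south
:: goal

% move dir→south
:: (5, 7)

Answer: (5, 7)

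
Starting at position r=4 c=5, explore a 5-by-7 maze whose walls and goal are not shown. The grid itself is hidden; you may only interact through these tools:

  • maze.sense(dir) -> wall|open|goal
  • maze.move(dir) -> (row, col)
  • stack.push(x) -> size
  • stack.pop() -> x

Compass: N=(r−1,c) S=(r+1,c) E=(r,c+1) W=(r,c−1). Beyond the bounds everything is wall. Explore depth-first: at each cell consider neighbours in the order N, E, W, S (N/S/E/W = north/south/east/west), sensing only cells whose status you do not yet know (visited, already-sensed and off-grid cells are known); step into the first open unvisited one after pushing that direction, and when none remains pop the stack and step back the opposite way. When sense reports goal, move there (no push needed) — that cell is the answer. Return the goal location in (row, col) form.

~$ sense north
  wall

~$ sense east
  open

~$ push east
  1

~$ move east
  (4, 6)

~$ sense north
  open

~$ push north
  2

~$ move north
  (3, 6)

~$ sense north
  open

~$ push north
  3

~$ move north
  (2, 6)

~$ sense north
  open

~$ push north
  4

~$ move north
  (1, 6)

~$ sense north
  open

~$ push north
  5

~$ move north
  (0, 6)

~$ sense west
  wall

~$ pop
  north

~$ move south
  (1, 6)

~$ sense west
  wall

~$ pop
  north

~$ move south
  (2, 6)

~$ sense west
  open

~$ push west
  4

~$ move west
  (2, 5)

~$ sense west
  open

~$ push west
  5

~$ move west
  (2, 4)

~$ sense north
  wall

~$ sense west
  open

~$ push west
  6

~$ move west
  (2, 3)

~$ sense north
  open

~$ push north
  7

~$ move north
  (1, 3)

~$ sense north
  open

~$ push north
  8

~$ move north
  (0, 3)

~$ sense east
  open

~$ push east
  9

~$ move east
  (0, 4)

~$ pop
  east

~$ move west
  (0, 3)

~$ sense west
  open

~$ push west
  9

~$ move west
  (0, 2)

~$ sense west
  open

~$ push west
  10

~$ move west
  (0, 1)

~$ sense west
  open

~$ push west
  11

~$ move west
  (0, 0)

~$ sense south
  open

~$ push south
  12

~$ move south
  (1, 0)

~$ sense east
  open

~$ push east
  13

~$ move east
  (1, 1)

~$ sense east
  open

~$ push east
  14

~$ move east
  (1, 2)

~$ sense south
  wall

~$ pop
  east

~$ move west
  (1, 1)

~$ sense south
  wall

~$ pop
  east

~$ move west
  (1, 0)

~$ sense south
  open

~$ push south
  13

~$ move south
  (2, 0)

~$ sense south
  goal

~$ move south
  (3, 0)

Answer: (3, 0)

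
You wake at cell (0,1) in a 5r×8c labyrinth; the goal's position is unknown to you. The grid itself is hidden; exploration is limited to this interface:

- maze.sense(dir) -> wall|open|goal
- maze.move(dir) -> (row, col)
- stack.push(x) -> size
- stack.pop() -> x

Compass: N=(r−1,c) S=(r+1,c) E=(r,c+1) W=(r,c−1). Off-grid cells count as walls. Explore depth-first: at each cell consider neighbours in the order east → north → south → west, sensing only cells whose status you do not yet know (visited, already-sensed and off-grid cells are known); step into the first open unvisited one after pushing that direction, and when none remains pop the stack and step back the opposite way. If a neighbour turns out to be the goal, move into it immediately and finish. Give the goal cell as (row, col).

$ sense dir→east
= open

$ push x→east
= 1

$ move dir→east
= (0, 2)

$ sense dir→east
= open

$ push x→east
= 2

$ move dir→east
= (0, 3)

$ sense dir→east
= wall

$ sense dir→south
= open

$ push x→south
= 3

$ move dir→south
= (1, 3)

$ sense dir→east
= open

$ push x→east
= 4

$ move dir→east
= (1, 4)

$ sense dir→east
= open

$ push x→east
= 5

$ move dir→east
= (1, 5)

$ sense dir→east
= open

$ push x→east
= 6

$ move dir→east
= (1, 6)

$ sense dir→east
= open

$ push x→east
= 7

$ move dir→east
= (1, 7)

$ sense dir→north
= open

$ push x→north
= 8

$ move dir→north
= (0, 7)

$ sense dir→west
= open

$ push x→west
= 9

$ move dir→west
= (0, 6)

$ sense dir→west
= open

$ push x→west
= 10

$ move dir→west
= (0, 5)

$ pop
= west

$ move dir→east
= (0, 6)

$ pop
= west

$ move dir→east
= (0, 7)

$ pop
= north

$ move dir→south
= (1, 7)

$ sense dir→south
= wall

$ pop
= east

$ move dir→west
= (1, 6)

$ sense dir→south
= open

$ push x→south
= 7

$ move dir→south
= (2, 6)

$ sense dir→south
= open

$ push x→south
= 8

$ move dir→south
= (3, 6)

$ sense dir→east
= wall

$ sense dir→south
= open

$ push x→south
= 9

$ move dir→south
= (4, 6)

$ sense dir→east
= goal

$ move dir→east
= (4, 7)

Answer: (4, 7)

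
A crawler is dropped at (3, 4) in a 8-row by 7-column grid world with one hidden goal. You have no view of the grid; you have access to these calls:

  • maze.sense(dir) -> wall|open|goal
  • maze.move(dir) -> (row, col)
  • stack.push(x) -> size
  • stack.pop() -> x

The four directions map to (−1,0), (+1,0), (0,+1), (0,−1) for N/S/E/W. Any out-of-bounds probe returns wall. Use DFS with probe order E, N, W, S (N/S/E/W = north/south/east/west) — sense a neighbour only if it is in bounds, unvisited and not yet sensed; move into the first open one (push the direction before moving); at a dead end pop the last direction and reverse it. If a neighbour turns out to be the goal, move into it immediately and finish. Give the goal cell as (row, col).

-> sense(dir→east)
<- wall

-> sense(dir→north)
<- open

-> push(x→north)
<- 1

-> move(dir→north)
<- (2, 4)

-> sense(dir→east)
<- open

-> push(x→east)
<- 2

-> move(dir→east)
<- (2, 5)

-> sense(dir→east)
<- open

-> push(x→east)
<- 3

-> move(dir→east)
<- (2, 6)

-> sense(dir→north)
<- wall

-> sense(dir→south)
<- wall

-> pop()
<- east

-> move(dir→west)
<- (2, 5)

-> sense(dir→north)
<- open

-> push(x→north)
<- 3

-> move(dir→north)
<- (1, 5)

-> sense(dir→north)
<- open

-> push(x→north)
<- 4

-> move(dir→north)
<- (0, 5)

-> sense(dir→east)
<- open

-> push(x→east)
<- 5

-> move(dir→east)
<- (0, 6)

-> pop()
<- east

-> move(dir→west)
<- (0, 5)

-> sense(dir→west)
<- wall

-> pop()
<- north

-> move(dir→south)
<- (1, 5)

-> sense(dir→west)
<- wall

-> pop()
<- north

-> move(dir→south)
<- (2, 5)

-> pop()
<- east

-> move(dir→west)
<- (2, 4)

-> sense(dir→west)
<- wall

-> pop()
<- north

-> move(dir→south)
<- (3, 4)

-> sense(dir→west)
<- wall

-> sense(dir→south)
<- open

-> push(x→south)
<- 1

-> move(dir→south)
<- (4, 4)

-> sense(dir→east)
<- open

-> push(x→east)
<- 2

-> move(dir→east)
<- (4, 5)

-> sense(dir→east)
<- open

-> push(x→east)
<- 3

-> move(dir→east)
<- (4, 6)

-> sense(dir→south)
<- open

-> push(x→south)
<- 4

-> move(dir→south)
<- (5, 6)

-> sense(dir→west)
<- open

-> push(x→west)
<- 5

-> move(dir→west)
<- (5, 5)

-> sense(dir→west)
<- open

-> push(x→west)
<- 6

-> move(dir→west)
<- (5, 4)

-> sense(dir→west)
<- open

-> push(x→west)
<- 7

-> move(dir→west)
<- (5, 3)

-> sense(dir→north)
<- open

-> push(x→north)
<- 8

-> move(dir→north)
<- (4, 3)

-> sense(dir→west)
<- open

-> push(x→west)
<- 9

-> move(dir→west)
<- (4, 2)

-> sense(dir→north)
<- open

-> push(x→north)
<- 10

-> move(dir→north)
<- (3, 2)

-> sense(dir→north)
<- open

-> push(x→north)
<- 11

-> move(dir→north)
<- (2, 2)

-> sense(dir→north)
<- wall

-> sense(dir→west)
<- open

-> push(x→west)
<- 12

-> move(dir→west)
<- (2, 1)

-> sense(dir→north)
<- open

-> push(x→north)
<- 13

-> move(dir→north)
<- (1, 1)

-> sense(dir→north)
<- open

-> push(x→north)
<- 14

-> move(dir→north)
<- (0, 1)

-> sense(dir→east)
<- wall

-> sense(dir→west)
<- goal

-> move(dir→west)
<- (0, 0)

Answer: (0, 0)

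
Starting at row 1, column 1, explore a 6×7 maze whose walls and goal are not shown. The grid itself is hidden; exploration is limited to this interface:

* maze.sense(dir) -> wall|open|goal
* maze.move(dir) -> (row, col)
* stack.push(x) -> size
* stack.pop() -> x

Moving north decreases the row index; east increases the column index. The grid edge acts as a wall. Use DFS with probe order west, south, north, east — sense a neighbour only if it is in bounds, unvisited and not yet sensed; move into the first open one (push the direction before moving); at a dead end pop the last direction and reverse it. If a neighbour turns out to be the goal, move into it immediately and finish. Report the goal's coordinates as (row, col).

·→ sense(west)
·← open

·→ push(west)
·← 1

·→ move(west)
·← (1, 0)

·→ sense(south)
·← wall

·→ sense(north)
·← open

·→ push(north)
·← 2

·→ move(north)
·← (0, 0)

·→ sense(east)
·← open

·→ push(east)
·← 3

·→ move(east)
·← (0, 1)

·→ sense(east)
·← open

·→ push(east)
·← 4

·→ move(east)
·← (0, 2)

·→ sense(south)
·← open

·→ push(south)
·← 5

·→ move(south)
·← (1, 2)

·→ sense(south)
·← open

·→ push(south)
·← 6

·→ move(south)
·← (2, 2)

·→ sense(west)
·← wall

·→ sense(south)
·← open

·→ push(south)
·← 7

·→ move(south)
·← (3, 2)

·→ sense(west)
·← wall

·→ sense(south)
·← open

·→ push(south)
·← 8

·→ move(south)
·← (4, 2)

·→ sense(west)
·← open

·→ push(west)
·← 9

·→ move(west)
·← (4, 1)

·→ sense(west)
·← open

·→ push(west)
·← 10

·→ move(west)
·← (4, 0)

·→ sense(south)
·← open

·→ push(south)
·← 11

·→ move(south)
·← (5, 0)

·→ sense(east)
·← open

·→ push(east)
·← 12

·→ move(east)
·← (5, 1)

·→ sense(east)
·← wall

·→ pop()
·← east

·→ move(west)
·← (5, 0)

·→ pop()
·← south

·→ move(north)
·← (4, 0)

·→ sense(north)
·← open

·→ push(north)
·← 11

·→ move(north)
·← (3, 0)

·→ pop()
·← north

·→ move(south)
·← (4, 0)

·→ pop()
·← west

·→ move(east)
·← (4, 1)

·→ pop()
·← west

·→ move(east)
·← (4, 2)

·→ sense(east)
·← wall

·→ pop()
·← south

·→ move(north)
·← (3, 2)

·→ sense(east)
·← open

·→ push(east)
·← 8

·→ move(east)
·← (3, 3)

·→ sense(north)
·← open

·→ push(north)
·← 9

·→ move(north)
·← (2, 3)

·→ sense(north)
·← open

·→ push(north)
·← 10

·→ move(north)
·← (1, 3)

·→ sense(north)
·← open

·→ push(north)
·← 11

·→ move(north)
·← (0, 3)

·→ sense(east)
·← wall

·→ pop()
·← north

·→ move(south)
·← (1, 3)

·→ sense(east)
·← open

·→ push(east)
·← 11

·→ move(east)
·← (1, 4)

·→ sense(south)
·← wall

·→ sense(east)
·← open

·→ push(east)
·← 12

·→ move(east)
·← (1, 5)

·→ sense(south)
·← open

·→ push(south)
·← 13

·→ move(south)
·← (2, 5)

·→ sense(south)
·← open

·→ push(south)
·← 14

·→ move(south)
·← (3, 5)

·→ sense(west)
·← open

·→ push(west)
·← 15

·→ move(west)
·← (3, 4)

·→ sense(south)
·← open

·→ push(south)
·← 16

·→ move(south)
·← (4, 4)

·→ sense(south)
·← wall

·→ sense(east)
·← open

·→ push(east)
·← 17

·→ move(east)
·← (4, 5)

·→ sense(south)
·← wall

·→ sense(east)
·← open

·→ push(east)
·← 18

·→ move(east)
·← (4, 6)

·→ sense(south)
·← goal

·→ move(south)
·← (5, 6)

Answer: (5, 6)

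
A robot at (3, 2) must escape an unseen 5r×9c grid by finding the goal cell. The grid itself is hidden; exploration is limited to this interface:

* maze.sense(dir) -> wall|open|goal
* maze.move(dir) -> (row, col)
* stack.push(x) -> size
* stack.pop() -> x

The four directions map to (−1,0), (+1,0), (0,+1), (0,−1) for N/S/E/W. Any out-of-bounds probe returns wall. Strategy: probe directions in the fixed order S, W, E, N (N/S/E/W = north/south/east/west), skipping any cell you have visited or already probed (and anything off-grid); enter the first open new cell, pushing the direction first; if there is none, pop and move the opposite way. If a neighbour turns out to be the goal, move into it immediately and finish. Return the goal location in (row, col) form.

> maze.sense south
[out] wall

> maze.sense west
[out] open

> stack.push west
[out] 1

> maze.move west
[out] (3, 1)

> maze.sense south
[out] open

> stack.push south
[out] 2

> maze.move south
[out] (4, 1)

> maze.sense west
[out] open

> stack.push west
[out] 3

> maze.move west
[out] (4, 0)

> maze.sense north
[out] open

> stack.push north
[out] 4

> maze.move north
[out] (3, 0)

> maze.sense north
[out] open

> stack.push north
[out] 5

> maze.move north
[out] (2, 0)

> maze.sense east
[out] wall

> maze.sense north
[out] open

> stack.push north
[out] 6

> maze.move north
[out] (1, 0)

> maze.sense east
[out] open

> stack.push east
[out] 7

> maze.move east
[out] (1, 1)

> maze.sense east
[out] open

> stack.push east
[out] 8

> maze.move east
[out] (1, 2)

> maze.sense south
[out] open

> stack.push south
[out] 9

> maze.move south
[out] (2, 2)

> maze.sense east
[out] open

> stack.push east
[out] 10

> maze.move east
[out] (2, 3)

> maze.sense south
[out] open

> stack.push south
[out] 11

> maze.move south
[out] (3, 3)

> maze.sense south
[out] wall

> maze.sense east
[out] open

> stack.push east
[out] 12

> maze.move east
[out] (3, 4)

> maze.sense south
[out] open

> stack.push south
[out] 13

> maze.move south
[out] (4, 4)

> maze.sense east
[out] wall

> stack.pop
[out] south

> maze.move north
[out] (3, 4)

> maze.sense east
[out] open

> stack.push east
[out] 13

> maze.move east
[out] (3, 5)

> maze.sense east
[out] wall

> maze.sense north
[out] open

> stack.push north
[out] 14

> maze.move north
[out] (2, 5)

> maze.sense west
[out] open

> stack.push west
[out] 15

> maze.move west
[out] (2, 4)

> maze.sense north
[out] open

> stack.push north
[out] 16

> maze.move north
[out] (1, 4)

> maze.sense west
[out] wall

> maze.sense east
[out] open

> stack.push east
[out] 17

> maze.move east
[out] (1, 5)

> maze.sense east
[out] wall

> maze.sense north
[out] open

> stack.push north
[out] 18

> maze.move north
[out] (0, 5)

> maze.sense west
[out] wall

> maze.sense east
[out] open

> stack.push east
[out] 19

> maze.move east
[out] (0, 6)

> maze.sense east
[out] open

> stack.push east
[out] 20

> maze.move east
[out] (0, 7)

> maze.sense south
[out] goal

> maze.move south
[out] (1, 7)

Answer: (1, 7)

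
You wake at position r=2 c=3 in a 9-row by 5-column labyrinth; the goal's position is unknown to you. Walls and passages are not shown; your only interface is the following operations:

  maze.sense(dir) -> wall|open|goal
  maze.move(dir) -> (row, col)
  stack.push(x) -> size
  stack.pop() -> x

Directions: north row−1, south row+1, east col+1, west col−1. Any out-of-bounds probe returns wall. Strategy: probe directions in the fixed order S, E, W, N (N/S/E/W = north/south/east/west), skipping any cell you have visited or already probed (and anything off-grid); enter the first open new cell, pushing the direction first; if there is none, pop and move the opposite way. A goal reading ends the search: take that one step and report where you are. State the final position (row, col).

% maze.sense(dir=south) == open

% stack.push(x=south) == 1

% maze.move(dir=south) == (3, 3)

% maze.sense(dir=south) == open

% stack.push(x=south) == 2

% maze.move(dir=south) == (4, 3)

% maze.sense(dir=south) == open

% stack.push(x=south) == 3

% maze.move(dir=south) == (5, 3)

% maze.sense(dir=south) == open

% stack.push(x=south) == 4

% maze.move(dir=south) == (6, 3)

% maze.sense(dir=south) == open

% stack.push(x=south) == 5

% maze.move(dir=south) == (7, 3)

% maze.sense(dir=south) == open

% stack.push(x=south) == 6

% maze.move(dir=south) == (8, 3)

% maze.sense(dir=east) == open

% stack.push(x=east) == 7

% maze.move(dir=east) == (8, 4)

% maze.sense(dir=north) == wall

% stack.pop() == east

% maze.move(dir=west) == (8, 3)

% maze.sense(dir=west) == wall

% stack.pop() == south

% maze.move(dir=north) == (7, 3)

% maze.sense(dir=west) == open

% stack.push(x=west) == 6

% maze.move(dir=west) == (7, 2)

% maze.sense(dir=west) == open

% stack.push(x=west) == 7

% maze.move(dir=west) == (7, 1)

% maze.sense(dir=south) == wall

% maze.sense(dir=west) == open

% stack.push(x=west) == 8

% maze.move(dir=west) == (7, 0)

% maze.sense(dir=south) == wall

% maze.sense(dir=north) == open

% stack.push(x=north) == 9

% maze.move(dir=north) == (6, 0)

% maze.sense(dir=east) == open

% stack.push(x=east) == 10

% maze.move(dir=east) == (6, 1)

% maze.sense(dir=east) == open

% stack.push(x=east) == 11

% maze.move(dir=east) == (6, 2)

% maze.sense(dir=north) == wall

% stack.pop() == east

% maze.move(dir=west) == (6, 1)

% maze.sense(dir=north) == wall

% stack.pop() == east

% maze.move(dir=west) == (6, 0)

% maze.sense(dir=north) == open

% stack.push(x=north) == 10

% maze.move(dir=north) == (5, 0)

% maze.sense(dir=north) == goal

% maze.move(dir=north) == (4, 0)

Answer: (4, 0)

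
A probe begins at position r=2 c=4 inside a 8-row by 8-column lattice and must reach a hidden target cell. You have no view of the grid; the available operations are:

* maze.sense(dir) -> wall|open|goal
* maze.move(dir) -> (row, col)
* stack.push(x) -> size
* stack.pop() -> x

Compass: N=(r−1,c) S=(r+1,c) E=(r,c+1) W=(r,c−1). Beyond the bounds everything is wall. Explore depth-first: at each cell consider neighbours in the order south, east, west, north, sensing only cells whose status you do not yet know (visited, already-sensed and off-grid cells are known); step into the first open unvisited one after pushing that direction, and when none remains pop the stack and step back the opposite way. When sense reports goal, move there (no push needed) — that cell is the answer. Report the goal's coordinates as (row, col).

% sense(dir='south') == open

% push(x='south') == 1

% move(dir='south') == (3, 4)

% sense(dir='south') == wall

% sense(dir='east') == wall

% sense(dir='west') == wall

% pop() == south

% move(dir='north') == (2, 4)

% sense(dir='east') == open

% push(x='east') == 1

% move(dir='east') == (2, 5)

% sense(dir='east') == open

% push(x='east') == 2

% move(dir='east') == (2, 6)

% sense(dir='south') == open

% push(x='south') == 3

% move(dir='south') == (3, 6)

% sense(dir='south') == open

% push(x='south') == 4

% move(dir='south') == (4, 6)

% sense(dir='south') == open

% push(x='south') == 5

% move(dir='south') == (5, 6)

% sense(dir='south') == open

% push(x='south') == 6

% move(dir='south') == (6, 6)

% sense(dir='south') == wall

% sense(dir='east') == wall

% sense(dir='west') == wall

% pop() == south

% move(dir='north') == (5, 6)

% sense(dir='east') == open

% push(x='east') == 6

% move(dir='east') == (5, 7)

% sense(dir='north') == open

% push(x='north') == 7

% move(dir='north') == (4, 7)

% sense(dir='north') == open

% push(x='north') == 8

% move(dir='north') == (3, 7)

% sense(dir='north') == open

% push(x='north') == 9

% move(dir='north') == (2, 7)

% sense(dir='north') == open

% push(x='north') == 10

% move(dir='north') == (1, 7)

% sense(dir='west') == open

% push(x='west') == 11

% move(dir='west') == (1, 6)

% sense(dir='west') == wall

% sense(dir='north') == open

% push(x='north') == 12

% move(dir='north') == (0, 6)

% sense(dir='east') == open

% push(x='east') == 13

% move(dir='east') == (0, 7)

% pop() == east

% move(dir='west') == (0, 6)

% sense(dir='west') == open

% push(x='west') == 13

% move(dir='west') == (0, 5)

% sense(dir='west') == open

% push(x='west') == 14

% move(dir='west') == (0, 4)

% sense(dir='south') == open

% push(x='south') == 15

% move(dir='south') == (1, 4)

% sense(dir='west') == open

% push(x='west') == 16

% move(dir='west') == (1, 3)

% sense(dir='south') == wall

% sense(dir='west') == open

% push(x='west') == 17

% move(dir='west') == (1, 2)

% sense(dir='south') == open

% push(x='south') == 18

% move(dir='south') == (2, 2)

% sense(dir='south') == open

% push(x='south') == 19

% move(dir='south') == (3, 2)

% sense(dir='south') == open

% push(x='south') == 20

% move(dir='south') == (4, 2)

% sense(dir='south') == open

% push(x='south') == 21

% move(dir='south') == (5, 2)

% sense(dir='south') == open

% push(x='south') == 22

% move(dir='south') == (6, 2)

% sense(dir='south') == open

% push(x='south') == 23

% move(dir='south') == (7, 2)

% sense(dir='east') == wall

% sense(dir='west') == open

% push(x='west') == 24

% move(dir='west') == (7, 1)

% sense(dir='west') == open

% push(x='west') == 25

% move(dir='west') == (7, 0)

% sense(dir='north') == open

% push(x='north') == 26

% move(dir='north') == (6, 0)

% sense(dir='east') == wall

% sense(dir='north') == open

% push(x='north') == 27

% move(dir='north') == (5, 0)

% sense(dir='east') == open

% push(x='east') == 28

% move(dir='east') == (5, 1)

% sense(dir='north') == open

% push(x='north') == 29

% move(dir='north') == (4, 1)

% sense(dir='west') == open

% push(x='west') == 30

% move(dir='west') == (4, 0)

% sense(dir='north') == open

% push(x='north') == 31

% move(dir='north') == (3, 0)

% sense(dir='east') == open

% push(x='east') == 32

% move(dir='east') == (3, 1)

% sense(dir='north') == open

% push(x='north') == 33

% move(dir='north') == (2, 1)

% sense(dir='west') == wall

% sense(dir='north') == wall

% pop() == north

% move(dir='south') == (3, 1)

% pop() == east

% move(dir='west') == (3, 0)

% pop() == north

% move(dir='south') == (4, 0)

% pop() == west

% move(dir='east') == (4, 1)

% pop() == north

% move(dir='south') == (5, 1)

% pop() == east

% move(dir='west') == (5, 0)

% pop() == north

% move(dir='south') == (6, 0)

% pop() == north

% move(dir='south') == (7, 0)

% pop() == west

% move(dir='east') == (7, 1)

% pop() == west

% move(dir='east') == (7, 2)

% pop() == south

% move(dir='north') == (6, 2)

% sense(dir='east') == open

% push(x='east') == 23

% move(dir='east') == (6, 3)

% sense(dir='east') == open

% push(x='east') == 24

% move(dir='east') == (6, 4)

% sense(dir='south') == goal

% move(dir='south') == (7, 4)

Answer: (7, 4)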